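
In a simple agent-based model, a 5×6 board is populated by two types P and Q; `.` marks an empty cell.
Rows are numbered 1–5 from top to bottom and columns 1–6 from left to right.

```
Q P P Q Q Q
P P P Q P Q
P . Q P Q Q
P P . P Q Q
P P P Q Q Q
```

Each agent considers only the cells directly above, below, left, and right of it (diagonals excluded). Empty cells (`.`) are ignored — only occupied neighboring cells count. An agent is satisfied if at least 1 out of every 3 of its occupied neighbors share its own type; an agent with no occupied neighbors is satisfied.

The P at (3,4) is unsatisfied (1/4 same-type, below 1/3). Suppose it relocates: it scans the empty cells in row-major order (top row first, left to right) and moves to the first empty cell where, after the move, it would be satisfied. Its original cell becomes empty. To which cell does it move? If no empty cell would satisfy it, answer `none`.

Vacating (3,4). Empty cells in order:
  (3,2): 3/4 same-type → satisfied — stop here.

(3,2)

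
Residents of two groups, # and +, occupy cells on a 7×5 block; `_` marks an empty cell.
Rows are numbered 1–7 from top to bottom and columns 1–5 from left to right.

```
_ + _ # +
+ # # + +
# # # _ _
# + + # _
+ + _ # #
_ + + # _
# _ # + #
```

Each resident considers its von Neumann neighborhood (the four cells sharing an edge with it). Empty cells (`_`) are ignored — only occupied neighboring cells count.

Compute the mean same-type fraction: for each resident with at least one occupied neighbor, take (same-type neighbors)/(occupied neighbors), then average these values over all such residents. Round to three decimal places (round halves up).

0.477

Row 1: (1,2)+ 0/1 · (1,4)# 0/2 · (1,5)+ 1/2
Row 2: (2,1)+ 0/2 · (2,2)# 2/4 · (2,3)# 2/3 · (2,4)+ 1/3 · (2,5)+ 2/2
Row 3: (3,1)# 2/3 · (3,2)# 3/4 · (3,3)# 2/3
Row 4: (4,1)# 1/3 · (4,2)+ 2/4 · (4,3)+ 1/3 · (4,4)# 1/2
Row 5: (5,1)+ 1/2 · (5,2)+ 3/3 · (5,4)# 3/3 · (5,5)# 1/1
Row 6: (6,2)+ 2/2 · (6,3)+ 1/3 · (6,4)# 1/3
Row 7: (7,1)# — no occupied neighbors · (7,3)# 0/2 · (7,4)+ 0/3 · (7,5)# 0/1
Sum over 25 residents: 0/1 + 0/2 + 1/2 + 0/2 + 2/4 + 2/3 + 1/3 + 2/2 + 2/3 + 3/4 + 2/3 + 1/3 + 2/4 + 1/3 + 1/2 + 1/2 + 3/3 + 3/3 + 1/1 + 2/2 + 1/3 + 1/3 + 0/2 + 0/3 + 0/1 = 143/12; mean = 143/12 ÷ 25 = 143/300 = 0.476666… → 0.477.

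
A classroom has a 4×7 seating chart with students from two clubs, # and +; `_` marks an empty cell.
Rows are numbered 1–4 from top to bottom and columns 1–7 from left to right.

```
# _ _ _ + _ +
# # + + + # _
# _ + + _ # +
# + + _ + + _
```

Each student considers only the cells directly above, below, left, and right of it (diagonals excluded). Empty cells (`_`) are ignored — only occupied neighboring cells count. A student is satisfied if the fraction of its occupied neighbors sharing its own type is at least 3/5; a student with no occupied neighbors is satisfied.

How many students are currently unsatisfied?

7

(1,1)# 1/1 ✓
(1,5)+ 1/1 ✓
(1,7)+ 0/0 ✓
(2,1)# 3/3 ✓
(2,2)# 1/2 ✗
(2,3)+ 2/3 ✓
(2,4)+ 3/3 ✓
(2,5)+ 2/3 ✓
(2,6)# 1/2 ✗
(3,1)# 2/2 ✓
(3,3)+ 3/3 ✓
(3,4)+ 2/2 ✓
(3,6)# 1/3 ✗
(3,7)+ 0/1 ✗
(4,1)# 1/2 ✗
(4,2)+ 1/2 ✗
(4,3)+ 2/2 ✓
(4,5)+ 1/1 ✓
(4,6)+ 1/2 ✗
Unsatisfied: (2,2), (2,6), (3,6), (3,7), (4,1), (4,2), (4,6) — 7 in total.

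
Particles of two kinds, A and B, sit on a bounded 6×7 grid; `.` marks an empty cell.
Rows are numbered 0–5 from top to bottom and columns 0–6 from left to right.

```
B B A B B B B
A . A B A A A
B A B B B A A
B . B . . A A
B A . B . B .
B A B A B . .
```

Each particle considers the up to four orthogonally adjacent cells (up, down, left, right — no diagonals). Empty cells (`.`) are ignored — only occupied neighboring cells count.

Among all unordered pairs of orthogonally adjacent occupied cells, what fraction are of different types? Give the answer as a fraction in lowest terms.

21/43

Scan each occupied cell's neighbors to the right and below so each pair is counted once.
Row 0: B(0,0)–B(0,1)= B(0,0)–A(1,0)≠ B(0,1)–A(0,2)≠ A(0,2)–B(0,3)≠ A(0,2)–A(1,2)= B(0,3)–B(0,4)= B(0,3)–B(1,3)= B(0,4)–B(0,5)= B(0,4)–A(1,4)≠ B(0,5)–B(0,6)= B(0,5)–A(1,5)≠ B(0,6)–A(1,6)≠  → 6/12 unlike.
Row 1: A(1,0)–B(2,0)≠ A(1,2)–B(1,3)≠ A(1,2)–B(2,2)≠ B(1,3)–A(1,4)≠ B(1,3)–B(2,3)= A(1,4)–A(1,5)= A(1,4)–B(2,4)≠ A(1,5)–A(1,6)= A(1,5)–A(2,5)= A(1,6)–A(2,6)=  → 5/10 unlike.
Row 2: B(2,0)–A(2,1)≠ B(2,0)–B(3,0)= A(2,1)–B(2,2)≠ B(2,2)–B(2,3)= B(2,2)–B(3,2)= B(2,3)–B(2,4)= B(2,4)–A(2,5)≠ A(2,5)–A(2,6)= A(2,5)–A(3,5)= A(2,6)–A(3,6)=  → 3/10 unlike.
Row 3: B(3,0)–B(4,0)= A(3,5)–A(3,6)= A(3,5)–B(4,5)≠  → 1/3 unlike.
Row 4: B(4,0)–A(4,1)≠ B(4,0)–B(5,0)= A(4,1)–A(5,1)= B(4,3)–A(5,3)≠  → 2/4 unlike.
Row 5: B(5,0)–A(5,1)≠ A(5,1)–B(5,2)≠ B(5,2)–A(5,3)≠ A(5,3)–B(5,4)≠  → 4/4 unlike.
Total adjacent occupied pairs: 43; unlike-type pairs: 21.
21/43 is already in lowest terms.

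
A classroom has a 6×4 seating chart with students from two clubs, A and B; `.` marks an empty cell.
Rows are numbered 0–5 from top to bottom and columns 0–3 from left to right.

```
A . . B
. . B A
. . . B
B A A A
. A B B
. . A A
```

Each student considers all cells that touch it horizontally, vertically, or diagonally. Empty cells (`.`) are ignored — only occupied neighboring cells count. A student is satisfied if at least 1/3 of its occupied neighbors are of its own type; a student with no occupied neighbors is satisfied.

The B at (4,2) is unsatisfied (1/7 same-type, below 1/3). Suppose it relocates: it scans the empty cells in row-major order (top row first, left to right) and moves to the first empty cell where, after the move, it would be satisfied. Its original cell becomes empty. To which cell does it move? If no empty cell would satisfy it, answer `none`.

(0,1)

Vacating (4,2). Empty cells in order:
  (0,1): 1/2 same-type → satisfied — stop here.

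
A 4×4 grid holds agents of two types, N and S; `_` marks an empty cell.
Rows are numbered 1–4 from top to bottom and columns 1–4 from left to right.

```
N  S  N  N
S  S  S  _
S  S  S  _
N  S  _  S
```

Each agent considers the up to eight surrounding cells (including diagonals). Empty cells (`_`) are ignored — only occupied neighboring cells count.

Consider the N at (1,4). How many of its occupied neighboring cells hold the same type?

1

Occupied neighbors of (1,4): (1,3)=N, (2,3)=S.
Same type (N): 1 of 2.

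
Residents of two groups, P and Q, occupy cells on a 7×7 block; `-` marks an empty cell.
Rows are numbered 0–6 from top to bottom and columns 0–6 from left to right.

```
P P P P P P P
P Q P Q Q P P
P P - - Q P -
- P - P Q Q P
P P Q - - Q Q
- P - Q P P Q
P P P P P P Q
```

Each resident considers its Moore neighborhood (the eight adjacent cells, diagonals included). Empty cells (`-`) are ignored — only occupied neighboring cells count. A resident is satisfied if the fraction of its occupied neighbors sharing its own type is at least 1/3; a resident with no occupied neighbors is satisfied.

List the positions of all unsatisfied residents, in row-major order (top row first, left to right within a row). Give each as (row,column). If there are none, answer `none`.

(1,1), (1,4), (3,3), (3,6), (4,2), (5,3)

(0,0)P 2/3 satisfied
(0,1)P 4/5 satisfied
(0,2)P 3/5 satisfied
(0,3)P 3/5 satisfied
(0,4)P 3/5 satisfied
(0,5)P 4/5 satisfied
(0,6)P 3/3 satisfied
(1,0)P 4/5 satisfied
(1,1)Q 0/7 not
(1,2)P 4/6 satisfied
(1,3)Q 2/6 satisfied
(1,4)Q 2/7 not
(1,5)P 5/7 satisfied
(1,6)P 4/4 satisfied
(2,0)P 3/4 satisfied
(2,1)P 4/5 satisfied
(2,4)Q 4/7 satisfied
(2,5)P 3/7 satisfied
(3,1)P 4/5 satisfied
(3,3)P 0/3 not
(3,4)Q 3/5 satisfied
(3,5)Q 4/6 satisfied
(3,6)P 1/4 not
(4,0)P 3/3 satisfied
(4,1)P 3/4 satisfied
(4,2)Q 1/5 not
(4,5)Q 4/7 satisfied
(4,6)Q 3/5 satisfied
(5,1)P 5/6 satisfied
(5,3)Q 1/5 not
(5,4)P 4/6 satisfied
(5,5)P 3/7 satisfied
(5,6)Q 3/5 satisfied
(6,0)P 2/2 satisfied
(6,1)P 3/3 satisfied
(6,2)P 3/4 satisfied
(6,3)P 3/4 satisfied
(6,4)P 4/5 satisfied
(6,5)P 3/5 satisfied
(6,6)Q 1/3 satisfied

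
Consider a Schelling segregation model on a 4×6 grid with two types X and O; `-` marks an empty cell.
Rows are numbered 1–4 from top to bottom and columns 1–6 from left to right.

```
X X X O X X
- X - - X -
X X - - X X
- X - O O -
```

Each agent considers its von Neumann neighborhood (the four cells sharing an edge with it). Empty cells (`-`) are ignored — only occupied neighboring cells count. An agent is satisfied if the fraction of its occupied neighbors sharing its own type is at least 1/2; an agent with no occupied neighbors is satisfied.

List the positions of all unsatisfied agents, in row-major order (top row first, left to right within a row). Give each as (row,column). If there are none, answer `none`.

Row 1: (1,1)X 1/1 satisfied · (1,2)X 3/3 satisfied · (1,3)X 1/2 satisfied · (1,4)O 0/2 not · (1,5)X 2/3 satisfied · (1,6)X 1/1 satisfied
Row 2: (2,2)X 2/2 satisfied · (2,5)X 2/2 satisfied
Row 3: (3,1)X 1/1 satisfied · (3,2)X 3/3 satisfied · (3,5)X 2/3 satisfied · (3,6)X 1/1 satisfied
Row 4: (4,2)X 1/1 satisfied · (4,4)O 1/1 satisfied · (4,5)O 1/2 satisfied

(1,4)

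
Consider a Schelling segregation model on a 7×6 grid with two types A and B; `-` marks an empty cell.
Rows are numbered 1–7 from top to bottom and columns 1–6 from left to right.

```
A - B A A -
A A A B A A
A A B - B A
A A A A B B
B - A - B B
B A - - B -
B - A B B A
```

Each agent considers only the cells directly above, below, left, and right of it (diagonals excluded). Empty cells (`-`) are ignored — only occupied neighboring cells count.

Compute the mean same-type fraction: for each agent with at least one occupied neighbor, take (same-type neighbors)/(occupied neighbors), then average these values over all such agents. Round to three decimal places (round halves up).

0.611

(1,1)A 1/1
(1,3)B 0/2
(1,4)A 1/3
(1,5)A 2/2
(2,1)A 3/3
(2,2)A 3/3
(2,3)A 1/4
(2,4)B 0/3
(2,5)A 2/4
(2,6)A 2/2
(3,1)A 3/3
(3,2)A 3/4
(3,3)B 0/3
(3,5)B 1/3
(3,6)A 1/3
(4,1)A 2/3
(4,2)A 3/3
(4,3)A 3/4
(4,4)A 1/2
(4,5)B 3/4
(4,6)B 2/3
(5,1)B 1/2
(5,3)A 1/1
(5,5)B 3/3
(5,6)B 2/2
(6,1)B 2/3
(6,2)A 0/1
(6,5)B 2/2
(7,1)B 1/1
(7,3)A 0/1
(7,4)B 1/2
(7,5)B 2/3
(7,6)A 0/1
Sum over 33 agents: 1/1 + 0/2 + 1/3 + 2/2 + 3/3 + 3/3 + 1/4 + 0/3 + 2/4 + 2/2 + 3/3 + 3/4 + 0/3 + 1/3 + 1/3 + 2/3 + 3/3 + 3/4 + 1/2 + 3/4 + 2/3 + 1/2 + 1/1 + 3/3 + 2/2 + 2/3 + 0/1 + 2/2 + 1/1 + 0/1 + 1/2 + 2/3 + 0/1 = 121/6; mean = 121/6 ÷ 33 = 11/18 = 0.611111… → 0.611.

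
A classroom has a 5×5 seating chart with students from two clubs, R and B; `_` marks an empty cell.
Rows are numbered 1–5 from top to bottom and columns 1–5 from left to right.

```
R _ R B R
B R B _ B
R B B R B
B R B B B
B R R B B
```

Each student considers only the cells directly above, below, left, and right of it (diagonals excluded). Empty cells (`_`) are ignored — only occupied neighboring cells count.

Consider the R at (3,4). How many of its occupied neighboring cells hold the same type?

0

Occupied neighbors of (3,4): (4,4)=B, (3,3)=B, (3,5)=B.
Same type (R): 0 of 3.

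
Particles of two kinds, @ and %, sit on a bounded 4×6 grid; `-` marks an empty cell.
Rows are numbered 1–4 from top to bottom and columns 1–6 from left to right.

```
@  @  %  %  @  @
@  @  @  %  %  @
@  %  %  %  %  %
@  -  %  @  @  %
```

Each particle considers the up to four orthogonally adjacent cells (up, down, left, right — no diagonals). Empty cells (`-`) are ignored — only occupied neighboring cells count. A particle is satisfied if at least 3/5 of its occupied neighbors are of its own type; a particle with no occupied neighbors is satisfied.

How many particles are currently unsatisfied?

10

Row 1: (1,1)@ 2/2 ✓ · (1,2)@ 2/3 ✓ · (1,3)% 1/3 ✗ · (1,4)% 2/3 ✓ · (1,5)@ 1/3 ✗ · (1,6)@ 2/2 ✓
Row 2: (2,1)@ 3/3 ✓ · (2,2)@ 3/4 ✓ · (2,3)@ 1/4 ✗ · (2,4)% 3/4 ✓ · (2,5)% 2/4 ✗ · (2,6)@ 1/3 ✗
Row 3: (3,1)@ 2/3 ✓ · (3,2)% 1/3 ✗ · (3,3)% 3/4 ✓ · (3,4)% 3/4 ✓ · (3,5)% 3/4 ✓ · (3,6)% 2/3 ✓
Row 4: (4,1)@ 1/1 ✓ · (4,3)% 1/2 ✗ · (4,4)@ 1/3 ✗ · (4,5)@ 1/3 ✗ · (4,6)% 1/2 ✗
Unsatisfied: (1,3), (1,5), (2,3), (2,5), (2,6), (3,2), (4,3), (4,4), (4,5), (4,6) — 10 in total.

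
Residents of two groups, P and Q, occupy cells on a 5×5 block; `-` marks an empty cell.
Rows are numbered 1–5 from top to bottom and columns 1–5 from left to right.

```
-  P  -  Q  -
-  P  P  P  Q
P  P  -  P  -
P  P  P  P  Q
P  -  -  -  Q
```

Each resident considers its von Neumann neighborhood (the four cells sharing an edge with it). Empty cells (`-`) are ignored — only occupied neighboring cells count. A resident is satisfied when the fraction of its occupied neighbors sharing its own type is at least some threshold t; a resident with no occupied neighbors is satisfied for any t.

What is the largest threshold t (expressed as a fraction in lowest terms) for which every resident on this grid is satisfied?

0/1

(1,2)P 1/1
(1,4)Q 0/1
(2,2)P 3/3
(2,3)P 2/2
(2,4)P 2/4
(2,5)Q 0/1
(3,1)P 2/2
(3,2)P 3/3
(3,4)P 2/2
(4,1)P 3/3
(4,2)P 3/3
(4,3)P 2/2
(4,4)P 2/3
(4,5)Q 1/2
(5,1)P 1/1
(5,5)Q 1/1
The smallest same-type fraction is 0/1 at (1,4), which reduces to 0/1. Any threshold above that leaves this resident unsatisfied.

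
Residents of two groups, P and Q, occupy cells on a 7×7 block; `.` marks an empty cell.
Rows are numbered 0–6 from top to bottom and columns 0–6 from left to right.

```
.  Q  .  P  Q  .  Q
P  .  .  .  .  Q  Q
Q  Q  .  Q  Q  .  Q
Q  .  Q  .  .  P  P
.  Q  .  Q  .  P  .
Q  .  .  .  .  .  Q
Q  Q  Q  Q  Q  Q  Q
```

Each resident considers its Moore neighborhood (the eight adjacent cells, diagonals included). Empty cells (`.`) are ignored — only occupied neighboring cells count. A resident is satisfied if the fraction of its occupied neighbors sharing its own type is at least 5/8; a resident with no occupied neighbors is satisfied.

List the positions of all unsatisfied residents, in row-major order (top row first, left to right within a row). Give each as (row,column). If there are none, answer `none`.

(0,1), (0,3), (0,4), (1,0), (2,6), (3,5)

(0,1)Q 0/1 unhappy
(0,3)P 0/1 unhappy
(0,4)Q 1/2 unhappy
(0,6)Q 2/2 ok
(1,0)P 0/3 unhappy
(1,5)Q 5/5 ok
(1,6)Q 3/3 ok
(2,0)Q 2/3 ok
(2,1)Q 3/4 ok
(2,3)Q 2/2 ok
(2,4)Q 2/3 ok
(2,6)Q 2/4 unhappy
(3,0)Q 3/3 ok
(3,2)Q 4/4 ok
(3,5)P 2/4 unhappy
(3,6)P 2/3 ok
(4,1)Q 3/3 ok
(4,3)Q 1/1 ok
(4,5)P 2/3 ok
(5,0)Q 3/3 ok
(5,6)Q 2/3 ok
(6,0)Q 2/2 ok
(6,1)Q 3/3 ok
(6,2)Q 2/2 ok
(6,3)Q 2/2 ok
(6,4)Q 2/2 ok
(6,5)Q 3/3 ok
(6,6)Q 2/2 ok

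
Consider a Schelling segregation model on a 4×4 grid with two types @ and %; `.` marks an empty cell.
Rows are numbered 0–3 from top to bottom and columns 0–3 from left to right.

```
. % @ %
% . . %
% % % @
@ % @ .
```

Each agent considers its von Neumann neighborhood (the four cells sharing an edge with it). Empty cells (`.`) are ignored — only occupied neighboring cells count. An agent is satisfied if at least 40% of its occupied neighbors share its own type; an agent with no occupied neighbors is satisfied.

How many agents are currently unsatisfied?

7

(0,1)% 0/1 ✗
(0,2)@ 0/2 ✗
(0,3)% 1/2 ✓
(1,0)% 1/1 ✓
(1,3)% 1/2 ✓
(2,0)% 2/3 ✓
(2,1)% 3/3 ✓
(2,2)% 1/3 ✗
(2,3)@ 0/2 ✗
(3,0)@ 0/2 ✗
(3,1)% 1/3 ✗
(3,2)@ 0/2 ✗
Unsatisfied: (0,1), (0,2), (2,2), (2,3), (3,0), (3,1), (3,2) — 7 in total.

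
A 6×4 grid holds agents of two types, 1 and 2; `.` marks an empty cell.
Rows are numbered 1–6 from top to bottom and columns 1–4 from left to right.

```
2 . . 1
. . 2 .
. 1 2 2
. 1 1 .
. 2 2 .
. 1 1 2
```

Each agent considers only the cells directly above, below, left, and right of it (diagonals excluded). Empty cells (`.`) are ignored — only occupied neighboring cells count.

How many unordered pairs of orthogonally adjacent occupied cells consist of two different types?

Scan each occupied cell's neighbors to the right and below so each pair is counted once.
Row 2: 2(2,3)–2(3,3)=  → 0/1 unlike.
Row 3: 1(3,2)–2(3,3)≠ 1(3,2)–1(4,2)= 2(3,3)–2(3,4)= 2(3,3)–1(4,3)≠  → 2/4 unlike.
Row 4: 1(4,2)–1(4,3)= 1(4,2)–2(5,2)≠ 1(4,3)–2(5,3)≠  → 2/3 unlike.
Row 5: 2(5,2)–2(5,3)= 2(5,2)–1(6,2)≠ 2(5,3)–1(6,3)≠  → 2/3 unlike.
Row 6: 1(6,2)–1(6,3)= 1(6,3)–2(6,4)≠  → 1/2 unlike.
Total adjacent occupied pairs: 13; unlike-type pairs: 7.

7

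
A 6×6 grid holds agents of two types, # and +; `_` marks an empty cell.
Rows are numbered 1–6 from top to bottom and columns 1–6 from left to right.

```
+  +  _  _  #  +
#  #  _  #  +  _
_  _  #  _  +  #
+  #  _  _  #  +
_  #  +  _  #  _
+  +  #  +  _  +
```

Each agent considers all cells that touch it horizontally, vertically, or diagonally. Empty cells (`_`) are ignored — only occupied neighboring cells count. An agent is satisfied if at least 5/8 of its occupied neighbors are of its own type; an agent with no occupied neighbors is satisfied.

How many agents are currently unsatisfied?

Row 1: (1,1)+ 1/3 unhappy · (1,2)+ 1/3 unhappy · (1,5)# 1/3 unhappy · (1,6)+ 1/2 unhappy
Row 2: (2,1)# 1/3 unhappy · (2,2)# 2/4 unhappy · (2,4)# 2/4 unhappy · (2,5)+ 2/5 unhappy
Row 3: (3,3)# 3/3 ok · (3,5)+ 2/5 unhappy · (3,6)# 1/4 unhappy
Row 4: (4,1)+ 0/2 unhappy · (4,2)# 2/4 unhappy · (4,5)# 2/4 unhappy · (4,6)+ 1/4 unhappy
Row 5: (5,2)# 2/6 unhappy · (5,3)+ 2/5 unhappy · (5,5)# 1/4 unhappy
Row 6: (6,1)+ 1/2 unhappy · (6,2)+ 2/4 unhappy · (6,3)# 1/4 unhappy · (6,4)+ 1/3 unhappy · (6,6)+ 0/1 unhappy
Unsatisfied: (1,1), (1,2), (1,5), (1,6), (2,1), (2,2), (2,4), (2,5), (3,5), (3,6), (4,1), (4,2), (4,5), (4,6), (5,2), (5,3), (5,5), (6,1), (6,2), (6,3), (6,4), (6,6) — 22 in total.

22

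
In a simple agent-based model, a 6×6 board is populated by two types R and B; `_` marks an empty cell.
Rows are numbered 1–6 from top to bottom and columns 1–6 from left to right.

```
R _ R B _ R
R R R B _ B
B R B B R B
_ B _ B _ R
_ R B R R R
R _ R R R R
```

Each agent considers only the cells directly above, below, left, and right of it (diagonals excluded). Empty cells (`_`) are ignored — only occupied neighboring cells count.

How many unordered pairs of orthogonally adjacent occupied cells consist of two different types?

Scan each occupied cell's neighbors to the right and below so each pair is counted once.
From row 1: 2 unlike of 5 pairs (running 2/5).
From row 2: 3 unlike of 8 pairs (running 5/13).
From row 3: 6 unlike of 8 pairs (running 11/21).
From row 4: 2 unlike of 3 pairs (running 13/24).
From row 5: 3 unlike of 8 pairs (running 16/32).
From row 6: 0 unlike of 3 pairs (running 16/35).
Total adjacent occupied pairs: 35; unlike-type pairs: 16.

16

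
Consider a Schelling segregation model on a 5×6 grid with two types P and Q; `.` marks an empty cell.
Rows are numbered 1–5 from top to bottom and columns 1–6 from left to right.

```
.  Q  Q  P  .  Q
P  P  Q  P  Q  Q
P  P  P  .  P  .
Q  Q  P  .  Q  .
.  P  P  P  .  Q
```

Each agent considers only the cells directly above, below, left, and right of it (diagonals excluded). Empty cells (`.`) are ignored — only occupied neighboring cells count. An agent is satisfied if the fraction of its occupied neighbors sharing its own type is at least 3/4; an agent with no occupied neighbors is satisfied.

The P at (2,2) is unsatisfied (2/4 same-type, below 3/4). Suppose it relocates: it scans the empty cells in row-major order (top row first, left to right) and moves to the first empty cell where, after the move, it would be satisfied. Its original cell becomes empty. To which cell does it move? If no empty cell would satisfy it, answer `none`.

Vacating (2,2). Empty cells in order:
  (1,1): 1/2 same-type → still unsatisfied.
  (1,5): 1/3 same-type → still unsatisfied.
  (3,4): 3/3 same-type → satisfied — stop here.

(3,4)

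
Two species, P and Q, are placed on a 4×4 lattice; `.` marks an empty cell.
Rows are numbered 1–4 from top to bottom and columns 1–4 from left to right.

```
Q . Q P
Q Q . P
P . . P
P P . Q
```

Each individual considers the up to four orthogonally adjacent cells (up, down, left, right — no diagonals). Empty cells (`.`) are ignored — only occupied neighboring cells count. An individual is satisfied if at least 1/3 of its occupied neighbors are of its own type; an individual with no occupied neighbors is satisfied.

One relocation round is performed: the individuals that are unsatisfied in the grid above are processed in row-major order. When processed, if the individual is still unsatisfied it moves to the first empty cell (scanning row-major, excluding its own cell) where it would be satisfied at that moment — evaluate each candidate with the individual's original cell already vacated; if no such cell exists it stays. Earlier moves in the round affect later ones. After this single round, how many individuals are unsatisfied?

0

Initially unsatisfied (in order): (1,3), (4,4).
  (1,3) → (1,2).
  (4,4) → (1,3).
Resulting grid:
Q Q Q P
Q Q . P
P . . P
P P . .
All satisfied now.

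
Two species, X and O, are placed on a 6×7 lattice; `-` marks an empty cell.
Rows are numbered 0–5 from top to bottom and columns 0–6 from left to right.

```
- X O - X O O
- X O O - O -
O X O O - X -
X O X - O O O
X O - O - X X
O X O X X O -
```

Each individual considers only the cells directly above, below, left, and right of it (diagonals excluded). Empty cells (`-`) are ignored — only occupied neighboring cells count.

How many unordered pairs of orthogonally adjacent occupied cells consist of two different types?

Scan each occupied cell's neighbors to the right and below so each pair is counted once.
Row 0: X(0,1)–O(0,2)≠ X(0,1)–X(1,1)= O(0,2)–O(1,2)= X(0,4)–O(0,5)≠ O(0,5)–O(0,6)= O(0,5)–O(1,5)=  → 2/6 unlike.
Row 1: X(1,1)–O(1,2)≠ X(1,1)–X(2,1)= O(1,2)–O(1,3)= O(1,2)–O(2,2)= O(1,3)–O(2,3)= O(1,5)–X(2,5)≠  → 2/6 unlike.
Row 2: O(2,0)–X(2,1)≠ O(2,0)–X(3,0)≠ X(2,1)–O(2,2)≠ X(2,1)–O(3,1)≠ O(2,2)–O(2,3)= O(2,2)–X(3,2)≠ X(2,5)–O(3,5)≠  → 6/7 unlike.
Row 3: X(3,0)–O(3,1)≠ X(3,0)–X(4,0)= O(3,1)–X(3,2)≠ O(3,1)–O(4,1)= O(3,4)–O(3,5)= O(3,5)–O(3,6)= O(3,5)–X(4,5)≠ O(3,6)–X(4,6)≠  → 4/8 unlike.
Row 4: X(4,0)–O(4,1)≠ X(4,0)–O(5,0)≠ O(4,1)–X(5,1)≠ O(4,3)–X(5,3)≠ X(4,5)–X(4,6)= X(4,5)–O(5,5)≠  → 5/6 unlike.
Row 5: O(5,0)–X(5,1)≠ X(5,1)–O(5,2)≠ O(5,2)–X(5,3)≠ X(5,3)–X(5,4)= X(5,4)–O(5,5)≠  → 4/5 unlike.
Total adjacent occupied pairs: 38; unlike-type pairs: 23.

23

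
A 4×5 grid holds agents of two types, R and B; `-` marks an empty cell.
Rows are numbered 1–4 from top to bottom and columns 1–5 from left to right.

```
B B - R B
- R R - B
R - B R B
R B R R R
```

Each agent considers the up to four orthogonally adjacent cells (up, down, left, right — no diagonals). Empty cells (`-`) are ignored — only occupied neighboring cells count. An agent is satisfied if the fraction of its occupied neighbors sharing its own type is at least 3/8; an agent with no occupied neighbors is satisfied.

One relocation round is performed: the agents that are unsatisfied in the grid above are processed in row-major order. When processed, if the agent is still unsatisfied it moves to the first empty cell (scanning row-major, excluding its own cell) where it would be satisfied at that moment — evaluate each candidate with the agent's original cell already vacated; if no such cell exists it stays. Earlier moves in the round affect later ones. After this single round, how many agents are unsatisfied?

3

Initially unsatisfied (in order): (1,4), (3,3), (3,4), (3,5), (4,2), (4,3).
  (1,4) → (1,3).
  (3,3) → (1,4).
  (3,4): now satisfied by earlier moves; stays.
  (3,5) → (2,4).
  (4,2): no empty cell satisfies it; stays.
  (4,3): now satisfied by earlier moves; stays.
Resulting grid:
B B R B B
- R R B B
R - - R -
R B R R R
Unsatisfied now: (1,2), (1,3), (4,2).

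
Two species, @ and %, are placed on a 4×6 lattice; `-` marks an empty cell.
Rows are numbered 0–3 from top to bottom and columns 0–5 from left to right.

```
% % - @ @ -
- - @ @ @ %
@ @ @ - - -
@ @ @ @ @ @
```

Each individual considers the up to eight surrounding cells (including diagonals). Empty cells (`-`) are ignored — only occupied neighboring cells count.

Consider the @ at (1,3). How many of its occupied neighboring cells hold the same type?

Occupied neighbors of (1,3): (0,3)=@, (0,4)=@, (1,2)=@, (1,4)=@, (2,2)=@.
Same type (@): 5 of 5.

5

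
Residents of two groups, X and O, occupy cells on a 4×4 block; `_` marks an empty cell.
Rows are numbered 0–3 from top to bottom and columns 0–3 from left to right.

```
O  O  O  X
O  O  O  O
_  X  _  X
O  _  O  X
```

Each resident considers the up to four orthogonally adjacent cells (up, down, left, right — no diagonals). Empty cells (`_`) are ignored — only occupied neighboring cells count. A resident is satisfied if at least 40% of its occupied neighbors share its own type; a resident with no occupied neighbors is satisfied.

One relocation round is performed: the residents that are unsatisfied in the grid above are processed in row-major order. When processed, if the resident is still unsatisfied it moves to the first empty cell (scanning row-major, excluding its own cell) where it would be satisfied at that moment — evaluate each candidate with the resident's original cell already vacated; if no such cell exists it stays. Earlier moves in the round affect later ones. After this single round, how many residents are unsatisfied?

Initially unsatisfied (in order): (0,3), (1,3), (2,1), (3,2).
  (0,3) → (2,2).
  (1,3): now satisfied by earlier moves; stays.
  (2,1): now satisfied by earlier moves; stays.
  (3,2) → (0,3).
Resulting grid:
O O O O
O O O O
_ X X X
O _ _ X
All satisfied now.

0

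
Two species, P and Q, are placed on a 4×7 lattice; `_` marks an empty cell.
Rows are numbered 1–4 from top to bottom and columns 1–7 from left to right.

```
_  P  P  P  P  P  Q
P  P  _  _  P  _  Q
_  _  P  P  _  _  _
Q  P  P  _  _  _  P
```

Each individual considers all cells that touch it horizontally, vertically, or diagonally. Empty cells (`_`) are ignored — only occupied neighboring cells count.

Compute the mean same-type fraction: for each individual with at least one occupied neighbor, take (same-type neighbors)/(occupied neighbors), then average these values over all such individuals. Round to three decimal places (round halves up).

Row 1: (1,2)P 3/3 · (1,3)P 3/3 · (1,4)P 3/3 · (1,5)P 3/3 · (1,6)P 2/4 · (1,7)Q 1/2
Row 2: (2,1)P 2/2 · (2,2)P 4/4 · (2,5)P 4/4 · (2,7)Q 1/2
Row 3: (3,3)P 4/4 · (3,4)P 3/3
Row 4: (4,1)Q 0/1 · (4,2)P 2/3 · (4,3)P 3/3 · (4,7)P — no occupied neighbors
Sum over 15 individuals: 3/3 + 3/3 + 3/3 + 3/3 + 2/4 + 1/2 + 2/2 + 4/4 + 4/4 + 1/2 + 4/4 + 3/3 + 0/1 + 2/3 + 3/3 = 73/6; mean = 73/6 ÷ 15 = 73/90 = 0.811111… → 0.811.

0.811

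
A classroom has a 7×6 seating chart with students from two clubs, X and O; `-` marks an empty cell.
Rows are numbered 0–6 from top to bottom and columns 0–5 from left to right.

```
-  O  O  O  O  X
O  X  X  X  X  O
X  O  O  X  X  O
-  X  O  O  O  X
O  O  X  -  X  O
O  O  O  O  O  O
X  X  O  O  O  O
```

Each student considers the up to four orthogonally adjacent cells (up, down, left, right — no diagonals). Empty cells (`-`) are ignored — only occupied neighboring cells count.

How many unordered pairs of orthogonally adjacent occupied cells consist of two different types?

31

Scan each occupied cell's neighbors to the right and below so each pair is counted once.
Row 0: O(0,1)–O(0,2)= O(0,1)–X(1,1)≠ O(0,2)–O(0,3)= O(0,2)–X(1,2)≠ O(0,3)–O(0,4)= O(0,3)–X(1,3)≠ O(0,4)–X(0,5)≠ O(0,4)–X(1,4)≠ X(0,5)–O(1,5)≠  → 6/9 unlike.
Row 1: O(1,0)–X(1,1)≠ O(1,0)–X(2,0)≠ X(1,1)–X(1,2)= X(1,1)–O(2,1)≠ X(1,2)–X(1,3)= X(1,2)–O(2,2)≠ X(1,3)–X(1,4)= X(1,3)–X(2,3)= X(1,4)–O(1,5)≠ X(1,4)–X(2,4)= O(1,5)–O(2,5)=  → 5/11 unlike.
Row 2: X(2,0)–O(2,1)≠ O(2,1)–O(2,2)= O(2,1)–X(3,1)≠ O(2,2)–X(2,3)≠ O(2,2)–O(3,2)= X(2,3)–X(2,4)= X(2,3)–O(3,3)≠ X(2,4)–O(2,5)≠ X(2,4)–O(3,4)≠ O(2,5)–X(3,5)≠  → 7/10 unlike.
Row 3: X(3,1)–O(3,2)≠ X(3,1)–O(4,1)≠ O(3,2)–O(3,3)= O(3,2)–X(4,2)≠ O(3,3)–O(3,4)= O(3,4)–X(3,5)≠ O(3,4)–X(4,4)≠ X(3,5)–O(4,5)≠  → 6/8 unlike.
Row 4: O(4,0)–O(4,1)= O(4,0)–O(5,0)= O(4,1)–X(4,2)≠ O(4,1)–O(5,1)= X(4,2)–O(5,2)≠ X(4,4)–O(4,5)≠ X(4,4)–O(5,4)≠ O(4,5)–O(5,5)=  → 4/8 unlike.
Row 5: O(5,0)–O(5,1)= O(5,0)–X(6,0)≠ O(5,1)–O(5,2)= O(5,1)–X(6,1)≠ O(5,2)–O(5,3)= O(5,2)–O(6,2)= O(5,3)–O(5,4)= O(5,3)–O(6,3)= O(5,4)–O(5,5)= O(5,4)–O(6,4)= O(5,5)–O(6,5)=  → 2/11 unlike.
Row 6: X(6,0)–X(6,1)= X(6,1)–O(6,2)≠ O(6,2)–O(6,3)= O(6,3)–O(6,4)= O(6,4)–O(6,5)=  → 1/5 unlike.
Total adjacent occupied pairs: 62; unlike-type pairs: 31.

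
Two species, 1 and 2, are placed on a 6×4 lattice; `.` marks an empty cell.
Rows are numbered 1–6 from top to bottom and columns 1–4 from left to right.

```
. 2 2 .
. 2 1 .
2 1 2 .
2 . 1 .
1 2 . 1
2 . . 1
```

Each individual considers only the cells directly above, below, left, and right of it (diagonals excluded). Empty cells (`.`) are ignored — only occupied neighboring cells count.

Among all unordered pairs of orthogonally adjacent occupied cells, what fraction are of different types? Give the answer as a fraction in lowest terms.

Scan each occupied cell's neighbors to the right and below so each pair is counted once.
Row 1: 2(1,2)–2(1,3)= 2(1,2)–2(2,2)= 2(1,3)–1(2,3)≠  → 1/3 unlike.
Row 2: 2(2,2)–1(2,3)≠ 2(2,2)–1(3,2)≠ 1(2,3)–2(3,3)≠  → 3/3 unlike.
Row 3: 2(3,1)–1(3,2)≠ 2(3,1)–2(4,1)= 1(3,2)–2(3,3)≠ 2(3,3)–1(4,3)≠  → 3/4 unlike.
Row 4: 2(4,1)–1(5,1)≠  → 1/1 unlike.
Row 5: 1(5,1)–2(5,2)≠ 1(5,1)–2(6,1)≠ 1(5,4)–1(6,4)=  → 2/3 unlike.
Total adjacent occupied pairs: 14; unlike-type pairs: 10.
10/14 reduces to 5/7.

5/7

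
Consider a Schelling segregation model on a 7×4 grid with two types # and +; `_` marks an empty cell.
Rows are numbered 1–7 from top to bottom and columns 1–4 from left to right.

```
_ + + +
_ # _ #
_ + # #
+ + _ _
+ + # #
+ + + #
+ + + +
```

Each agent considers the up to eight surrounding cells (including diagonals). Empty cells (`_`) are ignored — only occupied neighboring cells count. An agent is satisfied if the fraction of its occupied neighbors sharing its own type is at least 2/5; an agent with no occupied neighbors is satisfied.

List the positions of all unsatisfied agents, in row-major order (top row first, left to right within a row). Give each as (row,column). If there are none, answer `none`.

Row 1: (1,2)+ 1/2 satisfied · (1,3)+ 2/4 satisfied · (1,4)+ 1/2 satisfied
Row 2: (2,2)# 1/4 not · (2,4)# 2/4 satisfied
Row 3: (3,2)+ 2/4 satisfied · (3,3)# 3/5 satisfied · (3,4)# 2/2 satisfied
Row 4: (4,1)+ 4/4 satisfied · (4,2)+ 4/6 satisfied
Row 5: (5,1)+ 5/5 satisfied · (5,2)+ 6/7 satisfied · (5,3)# 2/6 not · (5,4)# 2/3 satisfied
Row 6: (6,1)+ 5/5 satisfied · (6,2)+ 7/8 satisfied · (6,3)+ 5/8 satisfied · (6,4)# 2/5 satisfied
Row 7: (7,1)+ 3/3 satisfied · (7,2)+ 5/5 satisfied · (7,3)+ 4/5 satisfied · (7,4)+ 2/3 satisfied

(2,2), (5,3)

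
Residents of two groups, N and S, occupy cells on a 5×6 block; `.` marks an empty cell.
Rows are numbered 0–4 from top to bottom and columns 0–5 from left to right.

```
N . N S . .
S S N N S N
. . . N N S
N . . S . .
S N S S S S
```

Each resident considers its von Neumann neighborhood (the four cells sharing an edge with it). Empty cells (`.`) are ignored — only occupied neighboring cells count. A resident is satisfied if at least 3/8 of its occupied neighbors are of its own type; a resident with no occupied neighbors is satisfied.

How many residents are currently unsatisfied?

9

Row 0: (0,0)N 0/1 not · (0,2)N 1/2 satisfied · (0,3)S 0/2 not
Row 1: (1,0)S 1/2 satisfied · (1,1)S 1/2 satisfied · (1,2)N 2/3 satisfied · (1,3)N 2/4 satisfied · (1,4)S 0/3 not · (1,5)N 0/2 not
Row 2: (2,3)N 2/3 satisfied · (2,4)N 1/3 not · (2,5)S 0/2 not
Row 3: (3,0)N 0/1 not · (3,3)S 1/2 satisfied
Row 4: (4,0)S 0/2 not · (4,1)N 0/2 not · (4,2)S 1/2 satisfied · (4,3)S 3/3 satisfied · (4,4)S 2/2 satisfied · (4,5)S 1/1 satisfied
Unsatisfied: (0,0), (0,3), (1,4), (1,5), (2,4), (2,5), (3,0), (4,0), (4,1) — 9 in total.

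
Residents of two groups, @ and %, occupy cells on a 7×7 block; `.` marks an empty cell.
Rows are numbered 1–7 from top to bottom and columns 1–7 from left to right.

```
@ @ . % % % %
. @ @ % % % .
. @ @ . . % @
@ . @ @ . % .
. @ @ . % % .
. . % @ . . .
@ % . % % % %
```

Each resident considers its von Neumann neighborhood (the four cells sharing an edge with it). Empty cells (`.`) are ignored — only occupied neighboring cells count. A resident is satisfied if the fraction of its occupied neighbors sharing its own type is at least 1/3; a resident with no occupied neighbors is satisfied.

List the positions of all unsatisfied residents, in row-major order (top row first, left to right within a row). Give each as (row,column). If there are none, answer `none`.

Row 1: (1,1)@ 1/1 ✓ · (1,2)@ 2/2 ✓ · (1,4)% 2/2 ✓ · (1,5)% 3/3 ✓ · (1,6)% 3/3 ✓ · (1,7)% 1/1 ✓
Row 2: (2,2)@ 3/3 ✓ · (2,3)@ 2/3 ✓ · (2,4)% 2/3 ✓ · (2,5)% 3/3 ✓ · (2,6)% 3/3 ✓
Row 3: (3,2)@ 2/2 ✓ · (3,3)@ 3/3 ✓ · (3,6)% 2/3 ✓ · (3,7)@ 0/1 ✗
Row 4: (4,1)@ 0/0 ✓ · (4,3)@ 3/3 ✓ · (4,4)@ 1/1 ✓ · (4,6)% 2/2 ✓
Row 5: (5,2)@ 1/1 ✓ · (5,3)@ 2/3 ✓ · (5,5)% 1/1 ✓ · (5,6)% 2/2 ✓
Row 6: (6,3)% 0/2 ✗ · (6,4)@ 0/2 ✗
Row 7: (7,1)@ 0/1 ✗ · (7,2)% 0/1 ✗ · (7,4)% 1/2 ✓ · (7,5)% 2/2 ✓ · (7,6)% 2/2 ✓ · (7,7)% 1/1 ✓

(3,7), (6,3), (6,4), (7,1), (7,2)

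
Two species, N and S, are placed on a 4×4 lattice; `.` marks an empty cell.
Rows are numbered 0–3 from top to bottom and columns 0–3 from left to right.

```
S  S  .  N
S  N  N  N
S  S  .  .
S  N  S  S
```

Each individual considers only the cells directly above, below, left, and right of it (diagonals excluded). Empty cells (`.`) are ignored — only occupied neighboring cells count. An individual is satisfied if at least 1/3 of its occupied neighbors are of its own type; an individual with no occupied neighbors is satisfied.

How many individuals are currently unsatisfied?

(0,0)S 2/2 satisfied
(0,1)S 1/2 satisfied
(0,3)N 1/1 satisfied
(1,0)S 2/3 satisfied
(1,1)N 1/4 not
(1,2)N 2/2 satisfied
(1,3)N 2/2 satisfied
(2,0)S 3/3 satisfied
(2,1)S 1/3 satisfied
(3,0)S 1/2 satisfied
(3,1)N 0/3 not
(3,2)S 1/2 satisfied
(3,3)S 1/1 satisfied
Unsatisfied: (1,1), (3,1) — 2 in total.

2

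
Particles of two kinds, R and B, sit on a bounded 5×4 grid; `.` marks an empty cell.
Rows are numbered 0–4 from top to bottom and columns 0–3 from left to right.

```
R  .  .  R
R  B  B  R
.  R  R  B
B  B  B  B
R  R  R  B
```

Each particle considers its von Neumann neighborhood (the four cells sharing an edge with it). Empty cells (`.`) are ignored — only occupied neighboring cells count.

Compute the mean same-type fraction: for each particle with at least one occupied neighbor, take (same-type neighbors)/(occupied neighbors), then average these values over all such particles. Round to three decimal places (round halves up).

(0,0)R 1/1
(0,3)R 1/1
(1,0)R 1/2
(1,1)B 1/3
(1,2)B 1/3
(1,3)R 1/3
(2,1)R 1/3
(2,2)R 1/4
(2,3)B 1/3
(3,0)B 1/2
(3,1)B 2/4
(3,2)B 2/4
(3,3)B 3/3
(4,0)R 1/2
(4,1)R 2/3
(4,2)R 1/3
(4,3)B 1/2
Sum over 17 particles: 1/1 + 1/1 + 1/2 + 1/3 + 1/3 + 1/3 + 1/3 + 1/4 + 1/3 + 1/2 + 2/4 + 2/4 + 3/3 + 1/2 + 2/3 + 1/3 + 1/2 = 107/12; mean = 107/12 ÷ 17 = 107/204 = 0.524509… → 0.525.

0.525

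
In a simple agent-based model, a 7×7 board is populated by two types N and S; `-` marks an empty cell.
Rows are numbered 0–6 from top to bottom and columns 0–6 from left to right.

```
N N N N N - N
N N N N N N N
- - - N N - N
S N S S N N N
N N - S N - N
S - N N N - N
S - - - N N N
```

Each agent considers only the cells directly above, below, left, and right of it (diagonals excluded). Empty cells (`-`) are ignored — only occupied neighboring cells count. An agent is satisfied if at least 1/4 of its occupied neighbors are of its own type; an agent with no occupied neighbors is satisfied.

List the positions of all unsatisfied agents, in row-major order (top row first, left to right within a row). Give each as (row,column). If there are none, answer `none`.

Row 0: (0,0)N 2/2 ok · (0,1)N 3/3 ok · (0,2)N 3/3 ok · (0,3)N 3/3 ok · (0,4)N 2/2 ok · (0,6)N 1/1 ok
Row 1: (1,0)N 2/2 ok · (1,1)N 3/3 ok · (1,2)N 3/3 ok · (1,3)N 4/4 ok · (1,4)N 4/4 ok · (1,5)N 2/2 ok · (1,6)N 3/3 ok
Row 2: (2,3)N 2/3 ok · (2,4)N 3/3 ok · (2,6)N 2/2 ok
Row 3: (3,0)S 0/2 unhappy · (3,1)N 1/3 ok · (3,2)S 1/2 ok · (3,3)S 2/4 ok · (3,4)N 3/4 ok · (3,5)N 2/2 ok · (3,6)N 3/3 ok
Row 4: (4,0)N 1/3 ok · (4,1)N 2/2 ok · (4,3)S 1/3 ok · (4,4)N 2/3 ok · (4,6)N 2/2 ok
Row 5: (5,0)S 1/2 ok · (5,2)N 1/1 ok · (5,3)N 2/3 ok · (5,4)N 3/3 ok · (5,6)N 2/2 ok
Row 6: (6,0)S 1/1 ok · (6,4)N 2/2 ok · (6,5)N 2/2 ok · (6,6)N 2/2 ok

(3,0)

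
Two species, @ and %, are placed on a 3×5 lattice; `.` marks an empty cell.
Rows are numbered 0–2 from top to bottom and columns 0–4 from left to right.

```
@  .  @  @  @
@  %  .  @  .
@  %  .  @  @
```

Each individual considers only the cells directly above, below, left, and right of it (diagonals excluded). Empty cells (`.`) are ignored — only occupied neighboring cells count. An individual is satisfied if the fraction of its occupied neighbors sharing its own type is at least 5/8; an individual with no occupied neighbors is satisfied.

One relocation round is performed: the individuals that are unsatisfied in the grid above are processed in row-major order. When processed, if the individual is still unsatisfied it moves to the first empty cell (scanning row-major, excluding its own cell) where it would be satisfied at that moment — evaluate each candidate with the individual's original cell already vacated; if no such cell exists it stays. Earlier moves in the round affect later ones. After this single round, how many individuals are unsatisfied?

2

Initially unsatisfied (in order): (1,1), (2,0), (2,1).
  (1,1): no empty cell satisfies it; stays.
  (2,0) → (0,1).
  (2,1): now satisfied by earlier moves; stays.
Resulting grid:
@ @ @ @ @
@ % . @ .
. % . @ @
Unsatisfied now: (1,0), (1,1).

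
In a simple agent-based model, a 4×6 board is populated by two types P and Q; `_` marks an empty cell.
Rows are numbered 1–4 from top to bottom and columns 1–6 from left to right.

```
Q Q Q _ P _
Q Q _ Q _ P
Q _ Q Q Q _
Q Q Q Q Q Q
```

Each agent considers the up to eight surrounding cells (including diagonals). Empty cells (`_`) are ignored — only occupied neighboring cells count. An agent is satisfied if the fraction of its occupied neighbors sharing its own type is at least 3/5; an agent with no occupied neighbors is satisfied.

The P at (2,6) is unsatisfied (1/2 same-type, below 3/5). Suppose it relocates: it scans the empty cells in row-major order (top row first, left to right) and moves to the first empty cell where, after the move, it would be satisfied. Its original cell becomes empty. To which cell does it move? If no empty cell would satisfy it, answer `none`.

Vacating (2,6). Empty cells in order:
  (1,4): 1/3 same-type → still unsatisfied.
  (1,6): 1/1 same-type → satisfied — stop here.

(1,6)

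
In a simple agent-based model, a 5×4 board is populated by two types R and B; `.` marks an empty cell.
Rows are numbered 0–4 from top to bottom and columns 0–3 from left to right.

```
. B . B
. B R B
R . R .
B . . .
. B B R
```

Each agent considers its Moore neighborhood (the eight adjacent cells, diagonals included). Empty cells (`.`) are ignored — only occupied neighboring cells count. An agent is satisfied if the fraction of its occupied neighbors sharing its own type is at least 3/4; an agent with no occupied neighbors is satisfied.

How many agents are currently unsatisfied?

(0,1)B 1/2 ✗
(0,3)B 1/2 ✗
(1,1)B 1/4 ✗
(1,2)R 1/5 ✗
(1,3)B 1/3 ✗
(2,0)R 0/2 ✗
(2,2)R 1/3 ✗
(3,0)B 1/2 ✗
(4,1)B 2/2 ✓
(4,2)B 1/2 ✗
(4,3)R 0/1 ✗
Unsatisfied: (0,1), (0,3), (1,1), (1,2), (1,3), (2,0), (2,2), (3,0), (4,2), (4,3) — 10 in total.

10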